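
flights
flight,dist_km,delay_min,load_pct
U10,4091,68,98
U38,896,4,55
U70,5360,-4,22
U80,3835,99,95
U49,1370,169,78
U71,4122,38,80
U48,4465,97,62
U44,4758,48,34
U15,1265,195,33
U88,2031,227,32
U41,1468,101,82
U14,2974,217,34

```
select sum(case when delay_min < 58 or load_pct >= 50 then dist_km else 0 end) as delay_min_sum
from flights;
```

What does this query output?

flight=U10: ✓ → 4091
flight=U38: ✓ → 896
flight=U70: ✓ → 5360
flight=U80: ✓ → 3835
flight=U49: ✓ → 1370
flight=U71: ✓ → 4122
flight=U48: ✓ → 4465
flight=U44: ✓ → 4758
flight=U15: ✗
flight=U88: ✗
flight=U41: ✓ → 1468
flight=U14: ✗
delay_min_sum = 4091 + 896 + 5360 + 3835 + 1370 + 4122 + 4465 + 4758 + 1468 = 30365

30365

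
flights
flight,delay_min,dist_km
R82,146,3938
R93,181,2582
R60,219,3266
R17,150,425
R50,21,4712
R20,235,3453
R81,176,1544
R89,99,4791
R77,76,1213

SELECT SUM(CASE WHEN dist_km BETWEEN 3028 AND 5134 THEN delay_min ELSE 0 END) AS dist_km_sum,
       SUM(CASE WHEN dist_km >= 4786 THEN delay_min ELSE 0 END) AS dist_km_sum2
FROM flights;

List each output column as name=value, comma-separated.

dist_km_sum=720, dist_km_sum2=99

[dist_km_sum: dist_km BETWEEN 3028 AND 5134]
flight=R82: ✓ → 146
flight=R93: ✗
flight=R60: ✓ → 219
flight=R17: ✗
flight=R50: ✓ → 21
flight=R20: ✓ → 235
flight=R81: ✗
flight=R89: ✓ → 99
flight=R77: ✗
dist_km_sum = 146 + 219 + 21 + 235 + 99 = 720
—
[dist_km_sum2: dist_km >= 4786]
flight=R82: ✗
flight=R93: ✗
flight=R60: ✗
flight=R17: ✗
flight=R50: ✗
flight=R20: ✗
flight=R81: ✗
flight=R89: ✓ → 99
flight=R77: ✗
dist_km_sum2 = 99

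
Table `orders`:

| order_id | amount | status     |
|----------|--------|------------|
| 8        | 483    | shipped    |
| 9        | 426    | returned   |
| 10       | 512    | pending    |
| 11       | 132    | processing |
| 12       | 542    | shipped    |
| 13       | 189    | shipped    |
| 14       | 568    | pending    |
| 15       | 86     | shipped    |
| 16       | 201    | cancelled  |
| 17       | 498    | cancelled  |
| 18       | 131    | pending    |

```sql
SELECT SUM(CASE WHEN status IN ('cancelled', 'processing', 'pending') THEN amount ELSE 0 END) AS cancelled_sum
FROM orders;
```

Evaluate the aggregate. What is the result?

2042

order_id=8: ✗
order_id=9: ✗
order_id=10: ✓ → 512
order_id=11: ✓ → 132
order_id=12: ✗
order_id=13: ✗
order_id=14: ✓ → 568
order_id=15: ✗
order_id=16: ✓ → 201
order_id=17: ✓ → 498
order_id=18: ✓ → 131
cancelled_sum = 512 + 132 + 568 + 201 + 498 + 131 = 2042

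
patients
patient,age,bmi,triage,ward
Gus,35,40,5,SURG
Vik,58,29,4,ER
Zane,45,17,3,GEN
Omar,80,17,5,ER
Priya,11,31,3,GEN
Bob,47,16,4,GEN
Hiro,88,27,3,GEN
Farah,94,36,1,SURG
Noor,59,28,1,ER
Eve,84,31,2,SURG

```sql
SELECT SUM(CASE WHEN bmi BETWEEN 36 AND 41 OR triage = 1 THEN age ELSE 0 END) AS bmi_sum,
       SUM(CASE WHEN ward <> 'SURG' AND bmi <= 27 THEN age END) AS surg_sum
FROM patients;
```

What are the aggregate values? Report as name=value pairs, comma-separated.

bmi_sum=188, surg_sum=260

[bmi_sum: bmi BETWEEN 36 AND 41 OR triage = 1]
patient=Gus: ✓ → 35
patient=Vik: ✗
patient=Zane: ✗
patient=Omar: ✗
patient=Priya: ✗
patient=Bob: ✗
patient=Hiro: ✗
patient=Farah: ✓ → 94
patient=Noor: ✓ → 59
patient=Eve: ✗
bmi_sum = 35 + 94 + 59 = 188
—
[surg_sum: ward <> 'SURG' AND bmi <= 27]
patient=Gus: ✗
patient=Vik: ✗
patient=Zane: ✓ → 45
patient=Omar: ✓ → 80
patient=Priya: ✗
patient=Bob: ✓ → 47
patient=Hiro: ✓ → 88
patient=Farah: ✗
patient=Noor: ✗
patient=Eve: ✗
surg_sum = 45 + 80 + 47 + 88 = 260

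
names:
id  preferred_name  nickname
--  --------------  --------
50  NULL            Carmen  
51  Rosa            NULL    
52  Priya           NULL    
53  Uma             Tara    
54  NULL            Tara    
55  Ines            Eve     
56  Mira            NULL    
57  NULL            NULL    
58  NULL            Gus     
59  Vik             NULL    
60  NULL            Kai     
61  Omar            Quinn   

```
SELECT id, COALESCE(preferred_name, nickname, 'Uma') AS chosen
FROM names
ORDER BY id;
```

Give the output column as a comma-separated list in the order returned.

id=50: preferred_name=NULL, nickname=Carmen → Carmen
id=51: preferred_name=Rosa → Rosa
id=52: preferred_name=Priya → Priya
id=53: preferred_name=Uma → Uma
id=54: preferred_name=NULL, nickname=Tara → Tara
id=55: preferred_name=Ines → Ines
id=56: preferred_name=Mira → Mira
id=57: preferred_name=NULL, nickname=NULL, → literal Uma → Uma
id=58: preferred_name=NULL, nickname=Gus → Gus
id=59: preferred_name=Vik → Vik
id=60: preferred_name=NULL, nickname=Kai → Kai
id=61: preferred_name=Omar → Omar

Carmen, Rosa, Priya, Uma, Tara, Ines, Mira, Uma, Gus, Vik, Kai, Omar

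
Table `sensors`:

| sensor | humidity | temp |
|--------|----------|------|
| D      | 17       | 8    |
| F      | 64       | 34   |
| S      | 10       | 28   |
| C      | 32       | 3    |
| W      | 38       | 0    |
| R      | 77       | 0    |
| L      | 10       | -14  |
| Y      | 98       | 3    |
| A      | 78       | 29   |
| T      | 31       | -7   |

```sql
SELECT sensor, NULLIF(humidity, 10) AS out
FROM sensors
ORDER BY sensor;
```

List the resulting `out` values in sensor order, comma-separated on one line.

78, 32, 17, 64, NULL, 77, NULL, 31, 38, 98

sensor=A: humidity=78 vs 10: differ → 78
sensor=C: humidity=32 vs 10: differ → 32
sensor=D: humidity=17 vs 10: differ → 17
sensor=F: humidity=64 vs 10: differ → 64
sensor=L: humidity=10 vs 10: equal → NULL
sensor=R: humidity=77 vs 10: differ → 77
sensor=S: humidity=10 vs 10: equal → NULL
sensor=T: humidity=31 vs 10: differ → 31
sensor=W: humidity=38 vs 10: differ → 38
sensor=Y: humidity=98 vs 10: differ → 98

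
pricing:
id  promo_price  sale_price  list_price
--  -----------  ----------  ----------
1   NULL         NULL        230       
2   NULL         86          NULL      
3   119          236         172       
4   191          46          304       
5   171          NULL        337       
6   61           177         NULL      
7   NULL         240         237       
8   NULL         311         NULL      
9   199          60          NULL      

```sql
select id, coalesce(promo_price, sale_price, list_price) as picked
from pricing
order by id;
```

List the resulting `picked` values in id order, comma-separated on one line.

230, 86, 119, 191, 171, 61, 240, 311, 199

id=1: promo_price=NULL, sale_price=NULL, list_price=230 → 230
id=2: promo_price=NULL, sale_price=86 → 86
id=3: promo_price=119 → 119
id=4: promo_price=191 → 191
id=5: promo_price=171 → 171
id=6: promo_price=61 → 61
id=7: promo_price=NULL, sale_price=240 → 240
id=8: promo_price=NULL, sale_price=311 → 311
id=9: promo_price=199 → 199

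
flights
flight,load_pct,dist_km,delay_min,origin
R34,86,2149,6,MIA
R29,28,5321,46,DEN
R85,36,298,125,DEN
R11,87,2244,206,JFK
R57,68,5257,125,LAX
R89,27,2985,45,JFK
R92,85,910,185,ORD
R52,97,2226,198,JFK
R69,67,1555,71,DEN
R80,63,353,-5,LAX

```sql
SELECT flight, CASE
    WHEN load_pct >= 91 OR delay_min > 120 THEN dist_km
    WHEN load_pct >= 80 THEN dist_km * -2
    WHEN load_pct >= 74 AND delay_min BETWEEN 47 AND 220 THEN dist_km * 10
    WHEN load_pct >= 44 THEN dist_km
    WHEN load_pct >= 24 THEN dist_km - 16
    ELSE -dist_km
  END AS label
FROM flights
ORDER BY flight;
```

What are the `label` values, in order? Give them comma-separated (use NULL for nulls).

2244, 5305, -4298, 2226, 5257, 1555, 353, 298, 2969, 910

flight=R11: load_pct >= 91 OR delay_min > 120 → 2244
flight=R29: load_pct >= 24 → 5305
flight=R34: load_pct >= 80 → -4298
flight=R52: load_pct >= 91 OR delay_min > 120 → 2226
flight=R57: load_pct >= 91 OR delay_min > 120 → 5257
flight=R69: load_pct >= 44 → 1555
flight=R80: load_pct >= 44 → 353
flight=R85: load_pct >= 91 OR delay_min > 120 → 298
flight=R89: load_pct >= 24 → 2969
flight=R92: load_pct >= 91 OR delay_min > 120 → 910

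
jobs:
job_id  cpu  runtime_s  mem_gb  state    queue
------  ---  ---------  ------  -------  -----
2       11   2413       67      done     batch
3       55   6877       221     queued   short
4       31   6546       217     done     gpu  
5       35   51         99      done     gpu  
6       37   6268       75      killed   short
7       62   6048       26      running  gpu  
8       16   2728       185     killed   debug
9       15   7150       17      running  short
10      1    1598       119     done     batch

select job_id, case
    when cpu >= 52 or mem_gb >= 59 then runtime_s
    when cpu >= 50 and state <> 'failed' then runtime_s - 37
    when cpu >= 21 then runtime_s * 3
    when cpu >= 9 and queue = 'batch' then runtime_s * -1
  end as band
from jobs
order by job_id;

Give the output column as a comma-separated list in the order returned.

job_id=2: cpu >= 52 or mem_gb >= 59 → 2413
job_id=3: cpu >= 52 or mem_gb >= 59 → 6877
job_id=4: cpu >= 52 or mem_gb >= 59 → 6546
job_id=5: cpu >= 52 or mem_gb >= 59 → 51
job_id=6: cpu >= 52 or mem_gb >= 59 → 6268
job_id=7: cpu >= 52 or mem_gb >= 59 → 6048
job_id=8: cpu >= 52 or mem_gb >= 59 → 2728
job_id=9: (no match → NULL) → NULL
job_id=10: cpu >= 52 or mem_gb >= 59 → 1598

2413, 6877, 6546, 51, 6268, 6048, 2728, NULL, 1598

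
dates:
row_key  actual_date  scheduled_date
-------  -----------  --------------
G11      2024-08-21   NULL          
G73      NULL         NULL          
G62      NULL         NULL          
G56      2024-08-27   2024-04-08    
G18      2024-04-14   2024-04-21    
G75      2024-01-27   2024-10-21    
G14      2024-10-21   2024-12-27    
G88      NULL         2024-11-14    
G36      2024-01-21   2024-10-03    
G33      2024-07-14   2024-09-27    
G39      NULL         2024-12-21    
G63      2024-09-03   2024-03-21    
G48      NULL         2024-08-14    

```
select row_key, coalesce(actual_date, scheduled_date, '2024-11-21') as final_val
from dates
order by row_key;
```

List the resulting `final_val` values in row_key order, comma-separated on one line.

2024-08-21, 2024-10-21, 2024-04-14, 2024-07-14, 2024-01-21, 2024-12-21, 2024-08-14, 2024-08-27, 2024-11-21, 2024-09-03, 2024-11-21, 2024-01-27, 2024-11-14

row_key=G11: actual_date=2024-08-21 → 2024-08-21
row_key=G14: actual_date=2024-10-21 → 2024-10-21
row_key=G18: actual_date=2024-04-14 → 2024-04-14
row_key=G33: actual_date=2024-07-14 → 2024-07-14
row_key=G36: actual_date=2024-01-21 → 2024-01-21
row_key=G39: actual_date=NULL, scheduled_date=2024-12-21 → 2024-12-21
row_key=G48: actual_date=NULL, scheduled_date=2024-08-14 → 2024-08-14
row_key=G56: actual_date=2024-08-27 → 2024-08-27
row_key=G62: actual_date=NULL, scheduled_date=NULL, → literal 2024-11-21 → 2024-11-21
row_key=G63: actual_date=2024-09-03 → 2024-09-03
row_key=G73: actual_date=NULL, scheduled_date=NULL, → literal 2024-11-21 → 2024-11-21
row_key=G75: actual_date=2024-01-27 → 2024-01-27
row_key=G88: actual_date=NULL, scheduled_date=2024-11-14 → 2024-11-14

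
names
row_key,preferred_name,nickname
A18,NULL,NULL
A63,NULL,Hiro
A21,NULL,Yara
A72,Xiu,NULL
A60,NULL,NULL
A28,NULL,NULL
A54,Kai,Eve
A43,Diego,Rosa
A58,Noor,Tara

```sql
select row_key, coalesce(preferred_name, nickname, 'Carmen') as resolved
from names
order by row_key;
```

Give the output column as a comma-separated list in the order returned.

row_key=A18: preferred_name=NULL, nickname=NULL, → literal Carmen → Carmen
row_key=A21: preferred_name=NULL, nickname=Yara → Yara
row_key=A28: preferred_name=NULL, nickname=NULL, → literal Carmen → Carmen
row_key=A43: preferred_name=Diego → Diego
row_key=A54: preferred_name=Kai → Kai
row_key=A58: preferred_name=Noor → Noor
row_key=A60: preferred_name=NULL, nickname=NULL, → literal Carmen → Carmen
row_key=A63: preferred_name=NULL, nickname=Hiro → Hiro
row_key=A72: preferred_name=Xiu → Xiu

Carmen, Yara, Carmen, Diego, Kai, Noor, Carmen, Hiro, Xiu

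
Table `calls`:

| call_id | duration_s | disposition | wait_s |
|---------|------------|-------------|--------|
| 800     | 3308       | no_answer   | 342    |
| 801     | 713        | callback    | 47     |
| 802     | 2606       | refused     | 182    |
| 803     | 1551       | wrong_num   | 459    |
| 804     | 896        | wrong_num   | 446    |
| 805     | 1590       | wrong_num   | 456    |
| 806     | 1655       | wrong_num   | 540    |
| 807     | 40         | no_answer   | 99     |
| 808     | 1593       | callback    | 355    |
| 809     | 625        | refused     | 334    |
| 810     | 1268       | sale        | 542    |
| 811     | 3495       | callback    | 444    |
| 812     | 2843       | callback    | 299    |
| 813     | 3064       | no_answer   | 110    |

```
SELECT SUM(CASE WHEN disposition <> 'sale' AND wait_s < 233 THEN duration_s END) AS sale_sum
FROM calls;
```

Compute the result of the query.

call_id=800: ✗
call_id=801: ✓ → 713
call_id=802: ✓ → 2606
call_id=803: ✗
call_id=804: ✗
call_id=805: ✗
call_id=806: ✗
call_id=807: ✓ → 40
call_id=808: ✗
call_id=809: ✗
call_id=810: ✗
call_id=811: ✗
call_id=812: ✗
call_id=813: ✓ → 3064
sale_sum = 713 + 2606 + 40 + 3064 = 6423

6423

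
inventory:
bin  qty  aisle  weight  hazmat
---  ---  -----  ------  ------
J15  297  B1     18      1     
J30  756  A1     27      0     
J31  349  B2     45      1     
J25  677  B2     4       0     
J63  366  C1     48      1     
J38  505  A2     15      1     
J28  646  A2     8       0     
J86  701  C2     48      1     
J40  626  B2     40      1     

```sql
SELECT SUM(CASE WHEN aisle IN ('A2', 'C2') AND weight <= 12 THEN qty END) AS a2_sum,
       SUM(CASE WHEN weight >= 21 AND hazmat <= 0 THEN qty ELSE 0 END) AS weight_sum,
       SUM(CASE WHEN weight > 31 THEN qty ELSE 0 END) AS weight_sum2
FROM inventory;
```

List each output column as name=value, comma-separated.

[a2_sum: aisle IN ('A2', 'C2') AND weight <= 12]
bin=J15: ✗
bin=J30: ✗
bin=J31: ✗
bin=J25: ✗
bin=J63: ✗
bin=J38: ✗
bin=J28: ✓ → 646
bin=J86: ✗
bin=J40: ✗
a2_sum = 646
—
[weight_sum: weight >= 21 AND hazmat <= 0]
bin=J15: ✗
bin=J30: ✓ → 756
bin=J31: ✗
bin=J25: ✗
bin=J63: ✗
bin=J38: ✗
bin=J28: ✗
bin=J86: ✗
bin=J40: ✗
weight_sum = 756
—
[weight_sum2: weight > 31]
bin=J15: ✗
bin=J30: ✗
bin=J31: ✓ → 349
bin=J25: ✗
bin=J63: ✓ → 366
bin=J38: ✗
bin=J28: ✗
bin=J86: ✓ → 701
bin=J40: ✓ → 626
weight_sum2 = 349 + 366 + 701 + 626 = 2042

a2_sum=646, weight_sum=756, weight_sum2=2042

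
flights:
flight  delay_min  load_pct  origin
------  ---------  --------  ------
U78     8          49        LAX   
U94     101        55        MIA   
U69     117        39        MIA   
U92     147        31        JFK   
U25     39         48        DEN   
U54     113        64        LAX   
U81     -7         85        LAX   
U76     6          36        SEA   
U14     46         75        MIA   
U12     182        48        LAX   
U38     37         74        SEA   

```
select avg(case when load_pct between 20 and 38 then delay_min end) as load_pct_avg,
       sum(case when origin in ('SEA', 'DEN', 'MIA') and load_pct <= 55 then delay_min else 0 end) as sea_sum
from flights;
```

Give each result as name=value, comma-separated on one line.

load_pct_avg=76.5, sea_sum=263

[load_pct_avg: load_pct between 20 and 38]
flight=U78: ✗
flight=U94: ✗
flight=U69: ✗
flight=U92: ✓ → 147
flight=U25: ✗
flight=U54: ✗
flight=U81: ✗
flight=U76: ✓ → 6
flight=U14: ✗
flight=U12: ✗
flight=U38: ✗
load_pct_avg = (147 + 6) / 2 = 76.5
—
[sea_sum: origin in ('SEA', 'DEN', 'MIA') and load_pct <= 55]
flight=U78: ✗
flight=U94: ✓ → 101
flight=U69: ✓ → 117
flight=U92: ✗
flight=U25: ✓ → 39
flight=U54: ✗
flight=U81: ✗
flight=U76: ✓ → 6
flight=U14: ✗
flight=U12: ✗
flight=U38: ✗
sea_sum = 101 + 117 + 39 + 6 = 263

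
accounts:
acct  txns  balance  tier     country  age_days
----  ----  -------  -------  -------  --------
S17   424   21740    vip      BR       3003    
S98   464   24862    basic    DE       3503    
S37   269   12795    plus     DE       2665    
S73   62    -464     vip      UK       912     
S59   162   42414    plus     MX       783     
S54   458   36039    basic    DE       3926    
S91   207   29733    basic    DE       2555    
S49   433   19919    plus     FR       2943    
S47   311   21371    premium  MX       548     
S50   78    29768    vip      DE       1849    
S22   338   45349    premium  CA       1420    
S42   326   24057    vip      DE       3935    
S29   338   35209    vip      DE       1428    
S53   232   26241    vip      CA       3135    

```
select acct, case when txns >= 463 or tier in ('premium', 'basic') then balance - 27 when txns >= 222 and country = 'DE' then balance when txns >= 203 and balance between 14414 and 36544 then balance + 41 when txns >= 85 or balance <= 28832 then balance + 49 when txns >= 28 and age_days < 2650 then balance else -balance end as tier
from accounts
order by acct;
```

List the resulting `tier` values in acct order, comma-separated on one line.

21781, 45322, 35209, 12795, 24057, 21344, 19960, 29768, 26282, 36012, 42463, -415, 29706, 24835

acct=S17: txns >= 203 and balance between 14414 and 36544 → 21781
acct=S22: txns >= 463 or tier in ('premium', 'basic') → 45322
acct=S29: txns >= 222 and country = 'DE' → 35209
acct=S37: txns >= 222 and country = 'DE' → 12795
acct=S42: txns >= 222 and country = 'DE' → 24057
acct=S47: txns >= 463 or tier in ('premium', 'basic') → 21344
acct=S49: txns >= 203 and balance between 14414 and 36544 → 19960
acct=S50: txns >= 28 and age_days < 2650 → 29768
acct=S53: txns >= 203 and balance between 14414 and 36544 → 26282
acct=S54: txns >= 463 or tier in ('premium', 'basic') → 36012
acct=S59: txns >= 85 or balance <= 28832 → 42463
acct=S73: txns >= 85 or balance <= 28832 → -415
acct=S91: txns >= 463 or tier in ('premium', 'basic') → 29706
acct=S98: txns >= 463 or tier in ('premium', 'basic') → 24835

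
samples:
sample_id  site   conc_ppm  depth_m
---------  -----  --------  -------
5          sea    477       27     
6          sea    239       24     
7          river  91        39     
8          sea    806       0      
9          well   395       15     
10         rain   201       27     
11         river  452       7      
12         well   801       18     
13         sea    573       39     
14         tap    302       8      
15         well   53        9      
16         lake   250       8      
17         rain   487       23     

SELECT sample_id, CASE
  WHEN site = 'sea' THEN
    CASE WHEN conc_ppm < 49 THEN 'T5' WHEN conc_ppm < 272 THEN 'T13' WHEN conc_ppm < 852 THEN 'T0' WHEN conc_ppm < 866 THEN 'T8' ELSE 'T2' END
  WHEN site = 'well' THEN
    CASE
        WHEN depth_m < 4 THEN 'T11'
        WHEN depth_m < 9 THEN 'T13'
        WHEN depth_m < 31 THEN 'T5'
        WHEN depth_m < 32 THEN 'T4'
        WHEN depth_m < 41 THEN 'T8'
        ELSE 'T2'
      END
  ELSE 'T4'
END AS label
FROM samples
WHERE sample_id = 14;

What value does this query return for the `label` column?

T4

sample_id = 14: site=tap, conc_ppm=302, depth_m=8.
site='tap' → outer ELSE → T4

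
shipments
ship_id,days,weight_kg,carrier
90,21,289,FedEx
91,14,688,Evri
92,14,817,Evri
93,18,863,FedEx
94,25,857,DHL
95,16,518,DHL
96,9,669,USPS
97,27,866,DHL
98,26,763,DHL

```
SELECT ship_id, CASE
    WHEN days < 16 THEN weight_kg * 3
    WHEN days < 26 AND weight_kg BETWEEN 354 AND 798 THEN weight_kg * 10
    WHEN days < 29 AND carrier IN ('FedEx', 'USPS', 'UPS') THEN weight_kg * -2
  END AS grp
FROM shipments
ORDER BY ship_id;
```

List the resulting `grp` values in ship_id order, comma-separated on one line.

-578, 2064, 2451, -1726, NULL, 5180, 2007, NULL, NULL

ship_id=90: days < 29 AND carrier IN ('FedEx', 'USPS', 'UPS') → -578
ship_id=91: days < 16 → 2064
ship_id=92: days < 16 → 2451
ship_id=93: days < 29 AND carrier IN ('FedEx', 'USPS', 'UPS') → -1726
ship_id=94: (no match → NULL) → NULL
ship_id=95: days < 26 AND weight_kg BETWEEN 354 AND 798 → 5180
ship_id=96: days < 16 → 2007
ship_id=97: (no match → NULL) → NULL
ship_id=98: (no match → NULL) → NULL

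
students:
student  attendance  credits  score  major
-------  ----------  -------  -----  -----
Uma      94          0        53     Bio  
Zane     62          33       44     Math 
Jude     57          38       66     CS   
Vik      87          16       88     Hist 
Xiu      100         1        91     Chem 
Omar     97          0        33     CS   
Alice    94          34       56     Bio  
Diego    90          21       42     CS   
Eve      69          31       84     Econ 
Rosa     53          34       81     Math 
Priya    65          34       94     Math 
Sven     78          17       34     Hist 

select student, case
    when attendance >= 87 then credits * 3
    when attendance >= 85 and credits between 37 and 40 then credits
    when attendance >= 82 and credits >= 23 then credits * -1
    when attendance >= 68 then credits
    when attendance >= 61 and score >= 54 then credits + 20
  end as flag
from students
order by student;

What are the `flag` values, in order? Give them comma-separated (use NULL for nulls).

102, 63, 31, NULL, 0, 54, NULL, 17, 0, 48, 3, NULL

student=Alice: attendance >= 87 → 102
student=Diego: attendance >= 87 → 63
student=Eve: attendance >= 68 → 31
student=Jude: (no match → NULL) → NULL
student=Omar: attendance >= 87 → 0
student=Priya: attendance >= 61 and score >= 54 → 54
student=Rosa: (no match → NULL) → NULL
student=Sven: attendance >= 68 → 17
student=Uma: attendance >= 87 → 0
student=Vik: attendance >= 87 → 48
student=Xiu: attendance >= 87 → 3
student=Zane: (no match → NULL) → NULL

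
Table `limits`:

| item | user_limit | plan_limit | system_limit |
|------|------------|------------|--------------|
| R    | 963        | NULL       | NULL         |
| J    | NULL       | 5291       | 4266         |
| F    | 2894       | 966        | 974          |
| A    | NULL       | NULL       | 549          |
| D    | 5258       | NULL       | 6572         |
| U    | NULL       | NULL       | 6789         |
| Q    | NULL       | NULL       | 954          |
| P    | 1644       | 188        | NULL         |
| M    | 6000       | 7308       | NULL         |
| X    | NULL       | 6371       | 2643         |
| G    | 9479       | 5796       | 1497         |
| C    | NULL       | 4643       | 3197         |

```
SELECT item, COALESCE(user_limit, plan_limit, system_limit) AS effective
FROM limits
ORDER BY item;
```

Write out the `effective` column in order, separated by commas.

item=A: user_limit=NULL, plan_limit=NULL, system_limit=549 → 549
item=C: user_limit=NULL, plan_limit=4643 → 4643
item=D: user_limit=5258 → 5258
item=F: user_limit=2894 → 2894
item=G: user_limit=9479 → 9479
item=J: user_limit=NULL, plan_limit=5291 → 5291
item=M: user_limit=6000 → 6000
item=P: user_limit=1644 → 1644
item=Q: user_limit=NULL, plan_limit=NULL, system_limit=954 → 954
item=R: user_limit=963 → 963
item=U: user_limit=NULL, plan_limit=NULL, system_limit=6789 → 6789
item=X: user_limit=NULL, plan_limit=6371 → 6371

549, 4643, 5258, 2894, 9479, 5291, 6000, 1644, 954, 963, 6789, 6371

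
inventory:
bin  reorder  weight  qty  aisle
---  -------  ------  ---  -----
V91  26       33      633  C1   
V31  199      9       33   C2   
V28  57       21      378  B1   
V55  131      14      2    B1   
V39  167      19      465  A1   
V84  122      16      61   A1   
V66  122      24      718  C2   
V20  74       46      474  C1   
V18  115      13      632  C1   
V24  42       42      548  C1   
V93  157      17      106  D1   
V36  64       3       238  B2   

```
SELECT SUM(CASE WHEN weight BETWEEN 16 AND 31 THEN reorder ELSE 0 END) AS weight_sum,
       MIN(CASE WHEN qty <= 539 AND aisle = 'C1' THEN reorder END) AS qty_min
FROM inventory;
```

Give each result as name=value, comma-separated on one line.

weight_sum=625, qty_min=74

[weight_sum: weight BETWEEN 16 AND 31]
bin=V91: ✗
bin=V31: ✗
bin=V28: ✓ → 57
bin=V55: ✗
bin=V39: ✓ → 167
bin=V84: ✓ → 122
bin=V66: ✓ → 122
bin=V20: ✗
bin=V18: ✗
bin=V24: ✗
bin=V93: ✓ → 157
bin=V36: ✗
weight_sum = 57 + 167 + 122 + 122 + 157 = 625
—
[qty_min: qty <= 539 AND aisle = 'C1']
bin=V91: ✗
bin=V31: ✗
bin=V28: ✗
bin=V55: ✗
bin=V39: ✗
bin=V84: ✗
bin=V66: ✗
bin=V20: ✓ → 74
bin=V18: ✗
bin=V24: ✗
bin=V93: ✗
bin=V36: ✗
qty_min = MIN(74) = 74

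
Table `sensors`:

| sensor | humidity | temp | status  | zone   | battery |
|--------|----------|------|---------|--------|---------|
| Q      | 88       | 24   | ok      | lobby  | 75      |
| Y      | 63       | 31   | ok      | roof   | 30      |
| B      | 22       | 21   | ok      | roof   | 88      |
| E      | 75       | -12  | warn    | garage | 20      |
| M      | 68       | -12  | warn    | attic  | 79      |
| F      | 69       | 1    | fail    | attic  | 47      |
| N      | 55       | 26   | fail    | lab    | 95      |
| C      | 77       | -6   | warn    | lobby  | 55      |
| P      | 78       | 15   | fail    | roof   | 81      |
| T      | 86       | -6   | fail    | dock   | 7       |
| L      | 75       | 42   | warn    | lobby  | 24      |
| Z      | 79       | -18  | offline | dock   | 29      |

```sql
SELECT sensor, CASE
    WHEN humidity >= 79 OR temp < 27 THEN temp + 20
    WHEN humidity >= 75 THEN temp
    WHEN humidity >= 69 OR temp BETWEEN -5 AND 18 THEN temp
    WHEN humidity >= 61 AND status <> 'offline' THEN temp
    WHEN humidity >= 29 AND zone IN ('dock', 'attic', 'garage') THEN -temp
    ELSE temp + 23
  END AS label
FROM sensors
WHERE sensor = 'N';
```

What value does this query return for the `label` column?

sensor = N: humidity=55, temp=26, status=fail, zone=lab, battery=95.
humidity >= 79 OR temp < 27 → true → 46

46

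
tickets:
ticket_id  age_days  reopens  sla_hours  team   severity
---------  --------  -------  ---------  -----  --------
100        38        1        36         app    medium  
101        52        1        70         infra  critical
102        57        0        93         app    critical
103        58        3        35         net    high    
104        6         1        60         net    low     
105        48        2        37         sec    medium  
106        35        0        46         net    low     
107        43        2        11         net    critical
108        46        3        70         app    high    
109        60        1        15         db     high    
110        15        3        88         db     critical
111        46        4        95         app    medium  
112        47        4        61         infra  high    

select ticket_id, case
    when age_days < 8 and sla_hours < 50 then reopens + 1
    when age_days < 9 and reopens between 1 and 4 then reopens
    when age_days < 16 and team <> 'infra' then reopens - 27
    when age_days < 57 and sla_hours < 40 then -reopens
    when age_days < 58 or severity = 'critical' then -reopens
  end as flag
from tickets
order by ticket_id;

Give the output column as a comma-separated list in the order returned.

-1, -1, 0, NULL, 1, -2, 0, -2, -3, NULL, -24, -4, -4

ticket_id=100: age_days < 57 and sla_hours < 40 → -1
ticket_id=101: age_days < 58 or severity = 'critical' → -1
ticket_id=102: age_days < 58 or severity = 'critical' → 0
ticket_id=103: (no match → NULL) → NULL
ticket_id=104: age_days < 9 and reopens between 1 and 4 → 1
ticket_id=105: age_days < 57 and sla_hours < 40 → -2
ticket_id=106: age_days < 58 or severity = 'critical' → 0
ticket_id=107: age_days < 57 and sla_hours < 40 → -2
ticket_id=108: age_days < 58 or severity = 'critical' → -3
ticket_id=109: (no match → NULL) → NULL
ticket_id=110: age_days < 16 and team <> 'infra' → -24
ticket_id=111: age_days < 58 or severity = 'critical' → -4
ticket_id=112: age_days < 58 or severity = 'critical' → -4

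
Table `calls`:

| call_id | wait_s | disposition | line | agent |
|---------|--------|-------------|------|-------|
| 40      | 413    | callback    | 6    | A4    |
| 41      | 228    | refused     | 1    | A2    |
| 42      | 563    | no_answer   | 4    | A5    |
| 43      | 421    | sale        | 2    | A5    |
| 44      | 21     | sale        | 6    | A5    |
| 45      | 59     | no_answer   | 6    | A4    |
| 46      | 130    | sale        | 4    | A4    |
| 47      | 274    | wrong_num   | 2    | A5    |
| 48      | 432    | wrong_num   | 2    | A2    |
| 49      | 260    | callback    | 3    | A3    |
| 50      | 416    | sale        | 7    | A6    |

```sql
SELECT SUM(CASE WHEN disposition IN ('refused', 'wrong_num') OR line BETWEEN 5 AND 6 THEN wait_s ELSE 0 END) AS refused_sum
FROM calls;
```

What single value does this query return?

1427

call_id=40: ✓ → 413
call_id=41: ✓ → 228
call_id=42: ✗
call_id=43: ✗
call_id=44: ✓ → 21
call_id=45: ✓ → 59
call_id=46: ✗
call_id=47: ✓ → 274
call_id=48: ✓ → 432
call_id=49: ✗
call_id=50: ✗
refused_sum = 413 + 228 + 21 + 59 + 274 + 432 = 1427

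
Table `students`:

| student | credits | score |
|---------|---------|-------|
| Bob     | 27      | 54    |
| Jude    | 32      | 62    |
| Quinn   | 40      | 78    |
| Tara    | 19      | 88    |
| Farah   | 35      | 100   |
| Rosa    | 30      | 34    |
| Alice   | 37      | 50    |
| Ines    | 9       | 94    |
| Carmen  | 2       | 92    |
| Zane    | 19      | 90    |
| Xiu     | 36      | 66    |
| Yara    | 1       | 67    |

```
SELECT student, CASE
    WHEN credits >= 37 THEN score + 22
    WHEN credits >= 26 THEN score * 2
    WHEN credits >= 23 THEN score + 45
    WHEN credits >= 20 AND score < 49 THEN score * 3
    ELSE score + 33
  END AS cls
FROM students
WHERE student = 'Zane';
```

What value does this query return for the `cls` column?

123

student = Zane: credits=19, score=90.
credits >= 37 → false
credits >= 26 → false
credits >= 23 → false
credits >= 20 AND score < 49 → false
No prior WHEN matched → ELSE → 123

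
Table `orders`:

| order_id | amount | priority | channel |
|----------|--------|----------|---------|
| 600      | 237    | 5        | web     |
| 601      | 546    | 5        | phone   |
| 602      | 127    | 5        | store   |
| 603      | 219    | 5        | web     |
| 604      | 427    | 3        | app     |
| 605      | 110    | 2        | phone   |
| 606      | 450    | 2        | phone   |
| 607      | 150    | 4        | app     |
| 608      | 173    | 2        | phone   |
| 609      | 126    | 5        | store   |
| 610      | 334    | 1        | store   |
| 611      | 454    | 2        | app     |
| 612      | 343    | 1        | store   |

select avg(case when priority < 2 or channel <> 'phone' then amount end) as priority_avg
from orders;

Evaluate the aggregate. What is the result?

order_id=600: ✓ → 237
order_id=601: ✗
order_id=602: ✓ → 127
order_id=603: ✓ → 219
order_id=604: ✓ → 427
order_id=605: ✗
order_id=606: ✗
order_id=607: ✓ → 150
order_id=608: ✗
order_id=609: ✓ → 126
order_id=610: ✓ → 334
order_id=611: ✓ → 454
order_id=612: ✓ → 343
priority_avg = (237 + 127 + 219 + 427 + 150 + 126 + 334 + 454 + 343) / 9 = 268.5555555556

268.5555555556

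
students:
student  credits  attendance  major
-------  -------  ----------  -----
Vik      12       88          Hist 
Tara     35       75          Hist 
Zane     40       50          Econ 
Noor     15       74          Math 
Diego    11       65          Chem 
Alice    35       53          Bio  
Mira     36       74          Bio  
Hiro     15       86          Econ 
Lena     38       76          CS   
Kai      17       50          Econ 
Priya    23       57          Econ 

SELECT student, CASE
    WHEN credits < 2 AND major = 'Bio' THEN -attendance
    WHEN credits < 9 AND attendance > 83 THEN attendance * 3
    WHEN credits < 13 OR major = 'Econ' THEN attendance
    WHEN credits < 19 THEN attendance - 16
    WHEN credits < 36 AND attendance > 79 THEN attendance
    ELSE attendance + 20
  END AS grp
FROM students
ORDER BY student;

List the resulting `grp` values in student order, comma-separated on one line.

student=Alice: ELSE → 73
student=Diego: credits < 13 OR major = 'Econ' → 65
student=Hiro: credits < 13 OR major = 'Econ' → 86
student=Kai: credits < 13 OR major = 'Econ' → 50
student=Lena: ELSE → 96
student=Mira: ELSE → 94
student=Noor: credits < 19 → 58
student=Priya: credits < 13 OR major = 'Econ' → 57
student=Tara: ELSE → 95
student=Vik: credits < 13 OR major = 'Econ' → 88
student=Zane: credits < 13 OR major = 'Econ' → 50

73, 65, 86, 50, 96, 94, 58, 57, 95, 88, 50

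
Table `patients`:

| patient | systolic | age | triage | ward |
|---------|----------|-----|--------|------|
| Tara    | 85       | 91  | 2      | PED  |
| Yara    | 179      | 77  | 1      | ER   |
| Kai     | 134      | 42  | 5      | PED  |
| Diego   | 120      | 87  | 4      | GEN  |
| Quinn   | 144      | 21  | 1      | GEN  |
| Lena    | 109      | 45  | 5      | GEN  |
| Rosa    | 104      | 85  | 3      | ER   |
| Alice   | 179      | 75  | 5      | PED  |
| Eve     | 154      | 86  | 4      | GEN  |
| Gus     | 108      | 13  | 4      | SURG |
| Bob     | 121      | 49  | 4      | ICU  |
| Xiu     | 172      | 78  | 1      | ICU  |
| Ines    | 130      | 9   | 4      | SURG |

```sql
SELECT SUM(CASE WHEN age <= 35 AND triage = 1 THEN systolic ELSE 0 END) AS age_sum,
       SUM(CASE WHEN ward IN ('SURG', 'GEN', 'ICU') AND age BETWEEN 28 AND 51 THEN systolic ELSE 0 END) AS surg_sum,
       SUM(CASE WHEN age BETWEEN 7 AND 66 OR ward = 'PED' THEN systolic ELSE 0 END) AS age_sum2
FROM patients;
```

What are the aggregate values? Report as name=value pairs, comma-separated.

age_sum=144, surg_sum=230, age_sum2=1010

[age_sum: age <= 35 AND triage = 1]
patient=Tara: ✗
patient=Yara: ✗
patient=Kai: ✗
patient=Diego: ✗
patient=Quinn: ✓ → 144
patient=Lena: ✗
patient=Rosa: ✗
patient=Alice: ✗
patient=Eve: ✗
patient=Gus: ✗
patient=Bob: ✗
patient=Xiu: ✗
patient=Ines: ✗
age_sum = 144
—
[surg_sum: ward IN ('SURG', 'GEN', 'ICU') AND age BETWEEN 28 AND 51]
patient=Tara: ✗
patient=Yara: ✗
patient=Kai: ✗
patient=Diego: ✗
patient=Quinn: ✗
patient=Lena: ✓ → 109
patient=Rosa: ✗
patient=Alice: ✗
patient=Eve: ✗
patient=Gus: ✗
patient=Bob: ✓ → 121
patient=Xiu: ✗
patient=Ines: ✗
surg_sum = 109 + 121 = 230
—
[age_sum2: age BETWEEN 7 AND 66 OR ward = 'PED']
patient=Tara: ✓ → 85
patient=Yara: ✗
patient=Kai: ✓ → 134
patient=Diego: ✗
patient=Quinn: ✓ → 144
patient=Lena: ✓ → 109
patient=Rosa: ✗
patient=Alice: ✓ → 179
patient=Eve: ✗
patient=Gus: ✓ → 108
patient=Bob: ✓ → 121
patient=Xiu: ✗
patient=Ines: ✓ → 130
age_sum2 = 85 + 134 + 144 + 109 + 179 + 108 + 121 + 130 = 1010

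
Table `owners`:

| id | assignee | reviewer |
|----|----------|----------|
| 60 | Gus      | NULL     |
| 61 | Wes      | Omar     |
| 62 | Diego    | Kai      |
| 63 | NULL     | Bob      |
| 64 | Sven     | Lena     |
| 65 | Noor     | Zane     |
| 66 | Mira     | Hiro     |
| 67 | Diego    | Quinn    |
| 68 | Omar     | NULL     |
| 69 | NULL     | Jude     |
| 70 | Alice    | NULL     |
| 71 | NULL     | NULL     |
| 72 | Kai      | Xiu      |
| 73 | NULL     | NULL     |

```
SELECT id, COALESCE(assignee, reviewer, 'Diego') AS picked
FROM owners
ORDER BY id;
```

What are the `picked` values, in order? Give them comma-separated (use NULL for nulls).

Gus, Wes, Diego, Bob, Sven, Noor, Mira, Diego, Omar, Jude, Alice, Diego, Kai, Diego

id=60: assignee=Gus → Gus
id=61: assignee=Wes → Wes
id=62: assignee=Diego → Diego
id=63: assignee=NULL, reviewer=Bob → Bob
id=64: assignee=Sven → Sven
id=65: assignee=Noor → Noor
id=66: assignee=Mira → Mira
id=67: assignee=Diego → Diego
id=68: assignee=Omar → Omar
id=69: assignee=NULL, reviewer=Jude → Jude
id=70: assignee=Alice → Alice
id=71: assignee=NULL, reviewer=NULL, → literal Diego → Diego
id=72: assignee=Kai → Kai
id=73: assignee=NULL, reviewer=NULL, → literal Diego → Diego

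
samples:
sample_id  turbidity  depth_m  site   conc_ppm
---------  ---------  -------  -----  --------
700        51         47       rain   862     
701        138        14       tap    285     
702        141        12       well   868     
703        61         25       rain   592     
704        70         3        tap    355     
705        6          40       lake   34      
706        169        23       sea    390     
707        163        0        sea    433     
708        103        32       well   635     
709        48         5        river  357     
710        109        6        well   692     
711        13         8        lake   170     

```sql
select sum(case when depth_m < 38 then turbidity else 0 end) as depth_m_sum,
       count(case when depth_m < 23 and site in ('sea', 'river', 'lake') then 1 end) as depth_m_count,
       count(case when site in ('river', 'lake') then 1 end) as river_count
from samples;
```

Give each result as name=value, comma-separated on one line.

depth_m_sum=1015, depth_m_count=3, river_count=3

[depth_m_sum: depth_m < 38]
sample_id=700: ✗
sample_id=701: ✓ → 138
sample_id=702: ✓ → 141
sample_id=703: ✓ → 61
sample_id=704: ✓ → 70
sample_id=705: ✗
sample_id=706: ✓ → 169
sample_id=707: ✓ → 163
sample_id=708: ✓ → 103
sample_id=709: ✓ → 48
sample_id=710: ✓ → 109
sample_id=711: ✓ → 13
depth_m_sum = 138 + 141 + 61 + 70 + 169 + 163 + 103 + 48 + 109 + 13 = 1015
—
[depth_m_count: depth_m < 23 and site in ('sea', 'river', 'lake')]
sample_id=700: ✗
sample_id=701: ✗
sample_id=702: ✗
sample_id=703: ✗
sample_id=704: ✗
sample_id=705: ✗
sample_id=706: ✗
sample_id=707: ✓ → 1
sample_id=708: ✗
sample_id=709: ✓ → 1
sample_id=710: ✗
sample_id=711: ✓ → 1
depth_m_count = COUNT(1, 1, 1) = 3
—
[river_count: site in ('river', 'lake')]
sample_id=700: ✗
sample_id=701: ✗
sample_id=702: ✗
sample_id=703: ✗
sample_id=704: ✗
sample_id=705: ✓ → 1
sample_id=706: ✗
sample_id=707: ✗
sample_id=708: ✗
sample_id=709: ✓ → 1
sample_id=710: ✗
sample_id=711: ✓ → 1
river_count = COUNT(1, 1, 1) = 3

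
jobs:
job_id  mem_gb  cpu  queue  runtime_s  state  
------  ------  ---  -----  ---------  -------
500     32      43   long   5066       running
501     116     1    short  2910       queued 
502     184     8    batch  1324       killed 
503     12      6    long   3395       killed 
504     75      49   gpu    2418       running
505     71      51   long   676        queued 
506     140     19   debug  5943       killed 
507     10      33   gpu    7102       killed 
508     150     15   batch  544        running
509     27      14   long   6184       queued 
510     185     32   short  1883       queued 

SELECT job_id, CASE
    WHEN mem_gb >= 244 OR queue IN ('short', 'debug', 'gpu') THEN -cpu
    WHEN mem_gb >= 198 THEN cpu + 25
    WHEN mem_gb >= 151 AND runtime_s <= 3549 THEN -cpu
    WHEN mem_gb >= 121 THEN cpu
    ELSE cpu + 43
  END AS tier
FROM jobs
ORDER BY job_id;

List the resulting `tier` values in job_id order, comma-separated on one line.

job_id=500: ELSE → 86
job_id=501: mem_gb >= 244 OR queue IN ('short', 'debug', 'gpu') → -1
job_id=502: mem_gb >= 151 AND runtime_s <= 3549 → -8
job_id=503: ELSE → 49
job_id=504: mem_gb >= 244 OR queue IN ('short', 'debug', 'gpu') → -49
job_id=505: ELSE → 94
job_id=506: mem_gb >= 244 OR queue IN ('short', 'debug', 'gpu') → -19
job_id=507: mem_gb >= 244 OR queue IN ('short', 'debug', 'gpu') → -33
job_id=508: mem_gb >= 121 → 15
job_id=509: ELSE → 57
job_id=510: mem_gb >= 244 OR queue IN ('short', 'debug', 'gpu') → -32

86, -1, -8, 49, -49, 94, -19, -33, 15, 57, -32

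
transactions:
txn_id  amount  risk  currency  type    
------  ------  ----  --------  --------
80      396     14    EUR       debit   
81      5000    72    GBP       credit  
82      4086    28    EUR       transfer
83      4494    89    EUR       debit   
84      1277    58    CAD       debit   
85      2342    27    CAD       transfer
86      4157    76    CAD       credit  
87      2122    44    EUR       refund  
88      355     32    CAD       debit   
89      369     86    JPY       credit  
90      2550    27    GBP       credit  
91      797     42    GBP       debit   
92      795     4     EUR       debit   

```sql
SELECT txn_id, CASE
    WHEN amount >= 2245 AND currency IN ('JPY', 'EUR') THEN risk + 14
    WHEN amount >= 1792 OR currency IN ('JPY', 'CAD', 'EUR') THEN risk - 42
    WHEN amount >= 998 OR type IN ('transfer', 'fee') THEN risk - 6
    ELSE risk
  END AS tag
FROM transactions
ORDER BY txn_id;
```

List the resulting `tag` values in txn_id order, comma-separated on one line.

txn_id=80: amount >= 1792 OR currency IN ('JPY', 'CAD', 'EUR') → -28
txn_id=81: amount >= 1792 OR currency IN ('JPY', 'CAD', 'EUR') → 30
txn_id=82: amount >= 2245 AND currency IN ('JPY', 'EUR') → 42
txn_id=83: amount >= 2245 AND currency IN ('JPY', 'EUR') → 103
txn_id=84: amount >= 1792 OR currency IN ('JPY', 'CAD', 'EUR') → 16
txn_id=85: amount >= 1792 OR currency IN ('JPY', 'CAD', 'EUR') → -15
txn_id=86: amount >= 1792 OR currency IN ('JPY', 'CAD', 'EUR') → 34
txn_id=87: amount >= 1792 OR currency IN ('JPY', 'CAD', 'EUR') → 2
txn_id=88: amount >= 1792 OR currency IN ('JPY', 'CAD', 'EUR') → -10
txn_id=89: amount >= 1792 OR currency IN ('JPY', 'CAD', 'EUR') → 44
txn_id=90: amount >= 1792 OR currency IN ('JPY', 'CAD', 'EUR') → -15
txn_id=91: ELSE → 42
txn_id=92: amount >= 1792 OR currency IN ('JPY', 'CAD', 'EUR') → -38

-28, 30, 42, 103, 16, -15, 34, 2, -10, 44, -15, 42, -38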